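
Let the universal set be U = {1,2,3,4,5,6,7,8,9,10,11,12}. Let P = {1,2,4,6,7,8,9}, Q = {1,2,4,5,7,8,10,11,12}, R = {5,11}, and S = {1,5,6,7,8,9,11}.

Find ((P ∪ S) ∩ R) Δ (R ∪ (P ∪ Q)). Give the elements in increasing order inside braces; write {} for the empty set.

P ∪ S = {1,2,4,5,6,7,8,9,11}
(P ∪ S) ∩ R = {5,11}
P ∪ Q = {1,2,4,5,6,7,8,9,10,11,12}
R ∪ (P ∪ Q) = {1,2,4,5,6,7,8,9,10,11,12}
((P ∪ S) ∩ R) Δ (R ∪ (P ∪ Q)) = {1,2,4,6,7,8,9,10,12}

{1,2,4,6,7,8,9,10,12}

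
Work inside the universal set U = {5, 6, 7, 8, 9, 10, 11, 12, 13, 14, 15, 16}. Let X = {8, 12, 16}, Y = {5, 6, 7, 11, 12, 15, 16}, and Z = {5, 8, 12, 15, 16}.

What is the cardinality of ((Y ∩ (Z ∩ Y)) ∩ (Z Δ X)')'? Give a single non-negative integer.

10

Z ∩ Y = {5, 12, 15, 16}
Y ∩ (Z ∩ Y) = {5, 12, 15, 16}
Z Δ X = {5, 15}
(Z Δ X)' = {6, 7, 8, 9, 10, 11, 12, 13, 14, 16}
(Y ∩ (Z ∩ Y)) ∩ (Z Δ X)' = {12, 16}
((Y ∩ (Z ∩ Y)) ∩ (Z Δ X)')' = {5, 6, 7, 8, 9, 10, 11, 13, 14, 15}
|((Y ∩ (Z ∩ Y)) ∩ (Z Δ X)')'| = 10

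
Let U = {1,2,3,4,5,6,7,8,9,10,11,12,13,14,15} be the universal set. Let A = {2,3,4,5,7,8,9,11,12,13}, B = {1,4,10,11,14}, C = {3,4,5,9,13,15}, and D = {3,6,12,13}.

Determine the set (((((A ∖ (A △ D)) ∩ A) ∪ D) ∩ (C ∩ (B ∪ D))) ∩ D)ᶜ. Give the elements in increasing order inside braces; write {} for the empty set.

{1,2,4,5,6,7,8,9,10,11,12,14,15}

A △ D = {2,4,5,6,7,8,9,11}
A ∖ (A △ D) = {3,12,13}
(A ∖ (A △ D)) ∩ A = {3,12,13}
((A ∖ (A △ D)) ∩ A) ∪ D = {3,6,12,13}
B ∪ D = {1,3,4,6,10,11,12,13,14}
C ∩ (B ∪ D) = {3,4,13}
(((A ∖ (A △ D)) ∩ A) ∪ D) ∩ (C ∩ (B ∪ D)) = {3,13}
((((A ∖ (A △ D)) ∩ A) ∪ D) ∩ (C ∩ (B ∪ D))) ∩ D = {3,13}
(((((A ∖ (A △ D)) ∩ A) ∪ D) ∩ (C ∩ (B ∪ D))) ∩ D)ᶜ = {1,2,4,5,6,7,8,9,10,11,12,14,15}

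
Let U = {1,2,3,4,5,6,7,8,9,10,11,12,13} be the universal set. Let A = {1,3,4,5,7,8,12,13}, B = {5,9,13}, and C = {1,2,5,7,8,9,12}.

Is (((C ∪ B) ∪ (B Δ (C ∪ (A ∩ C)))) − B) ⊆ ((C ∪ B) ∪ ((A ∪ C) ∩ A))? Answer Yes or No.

Yes

C ∪ B = {1,2,5,7,8,9,12,13}
A ∩ C = {1,5,7,8,12}
C ∪ (A ∩ C) = {1,2,5,7,8,9,12}
B Δ (C ∪ (A ∩ C)) = {1,2,7,8,12,13}
(C ∪ B) ∪ (B Δ (C ∪ (A ∩ C))) = {1,2,5,7,8,9,12,13}
((C ∪ B) ∪ (B Δ (C ∪ (A ∩ C)))) − B = {1,2,7,8,12}
A ∪ C = {1,2,3,4,5,7,8,9,12,13}
(A ∪ C) ∩ A = {1,3,4,5,7,8,12,13}
(C ∪ B) ∪ ((A ∪ C) ∩ A) = {1,2,3,4,5,7,8,9,12,13}
Every element of {1,2,7,8,12} is in {1,2,3,4,5,7,8,9,12,13}, so ((C ∪ B) ∪ (B Δ (C ∪ (A ∩ C)))) − B ⊆ (C ∪ B) ∪ ((A ∪ C) ∩ A).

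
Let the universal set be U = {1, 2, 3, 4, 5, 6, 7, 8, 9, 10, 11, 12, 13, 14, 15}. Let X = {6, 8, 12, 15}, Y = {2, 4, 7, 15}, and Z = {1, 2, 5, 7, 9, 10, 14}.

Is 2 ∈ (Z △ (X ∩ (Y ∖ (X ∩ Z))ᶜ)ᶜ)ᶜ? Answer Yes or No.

Yes

2 ∉ X and 2 ∈ Z, so 2 ∉ X ∩ Z
2 ∈ Y and 2 ∉ (X ∩ Z), so 2 ∈ Y ∖ (X ∩ Z)
2 ∉ (Y ∖ (X ∩ Z))ᶜ since 2 ∈ (Y ∖ (X ∩ Z))
2 ∉ X and 2 ∉ (Y ∖ (X ∩ Z))ᶜ, so 2 ∉ X ∩ (Y ∖ (X ∩ Z))ᶜ
2 ∈ (X ∩ (Y ∖ (X ∩ Z))ᶜ)ᶜ since 2 ∉ (X ∩ (Y ∖ (X ∩ Z))ᶜ)
2 ∈ Z and 2 ∈ (X ∩ (Y ∖ (X ∩ Z))ᶜ)ᶜ, so 2 ∉ Z △ (X ∩ (Y ∖ (X ∩ Z))ᶜ)ᶜ
2 ∈ (Z △ (X ∩ (Y ∖ (X ∩ Z))ᶜ)ᶜ)ᶜ since 2 ∉ (Z △ (X ∩ (Y ∖ (X ∩ Z))ᶜ)ᶜ)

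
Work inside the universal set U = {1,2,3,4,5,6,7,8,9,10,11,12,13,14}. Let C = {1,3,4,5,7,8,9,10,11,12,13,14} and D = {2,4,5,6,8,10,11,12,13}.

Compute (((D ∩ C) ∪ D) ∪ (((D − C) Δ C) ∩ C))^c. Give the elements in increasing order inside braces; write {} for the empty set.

D ∩ C = {4,5,8,10,11,12,13}
(D ∩ C) ∪ D = {2,4,5,6,8,10,11,12,13}
D − C = {2,6}
(D − C) Δ C = {1,2,3,4,5,6,7,8,9,10,11,12,13,14}
((D − C) Δ C) ∩ C = {1,3,4,5,7,8,9,10,11,12,13,14}
((D ∩ C) ∪ D) ∪ (((D − C) Δ C) ∩ C) = {1,2,3,4,5,6,7,8,9,10,11,12,13,14}
(((D ∩ C) ∪ D) ∪ (((D − C) Δ C) ∩ C))^c = {}

{}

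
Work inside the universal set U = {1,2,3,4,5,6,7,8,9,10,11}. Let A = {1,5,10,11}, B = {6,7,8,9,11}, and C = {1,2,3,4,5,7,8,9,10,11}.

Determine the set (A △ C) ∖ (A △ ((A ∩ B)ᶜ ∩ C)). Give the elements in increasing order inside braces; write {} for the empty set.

{}

A △ C = {2,3,4,7,8,9}
A ∩ B = {11}
(A ∩ B)ᶜ = {1,2,3,4,5,6,7,8,9,10}
(A ∩ B)ᶜ ∩ C = {1,2,3,4,5,7,8,9,10}
A △ ((A ∩ B)ᶜ ∩ C) = {2,3,4,7,8,9,11}
(A △ C) ∖ (A △ ((A ∩ B)ᶜ ∩ C)) = {}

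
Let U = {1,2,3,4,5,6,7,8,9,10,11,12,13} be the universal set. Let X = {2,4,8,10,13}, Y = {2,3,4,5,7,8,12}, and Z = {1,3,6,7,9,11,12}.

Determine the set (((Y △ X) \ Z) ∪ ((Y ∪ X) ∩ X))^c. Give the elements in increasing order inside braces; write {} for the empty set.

{1,3,6,7,9,11,12}

Y △ X = {3,5,7,10,12,13}
(Y △ X) \ Z = {5,10,13}
Y ∪ X = {2,3,4,5,7,8,10,12,13}
(Y ∪ X) ∩ X = {2,4,8,10,13}
((Y △ X) \ Z) ∪ ((Y ∪ X) ∩ X) = {2,4,5,8,10,13}
(((Y △ X) \ Z) ∪ ((Y ∪ X) ∩ X))^c = {1,3,6,7,9,11,12}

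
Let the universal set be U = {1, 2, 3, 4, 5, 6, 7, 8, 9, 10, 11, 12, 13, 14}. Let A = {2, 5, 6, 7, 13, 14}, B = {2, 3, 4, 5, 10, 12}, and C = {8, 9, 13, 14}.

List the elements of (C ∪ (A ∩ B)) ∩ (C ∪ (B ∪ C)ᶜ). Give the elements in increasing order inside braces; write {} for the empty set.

A ∩ B = {2, 5}
C ∪ (A ∩ B) = {2, 5, 8, 9, 13, 14}
B ∪ C = {2, 3, 4, 5, 8, 9, 10, 12, 13, 14}
(B ∪ C)ᶜ = {1, 6, 7, 11}
C ∪ (B ∪ C)ᶜ = {1, 6, 7, 8, 9, 11, 13, 14}
(C ∪ (A ∩ B)) ∩ (C ∪ (B ∪ C)ᶜ) = {8, 9, 13, 14}

{8, 9, 13, 14}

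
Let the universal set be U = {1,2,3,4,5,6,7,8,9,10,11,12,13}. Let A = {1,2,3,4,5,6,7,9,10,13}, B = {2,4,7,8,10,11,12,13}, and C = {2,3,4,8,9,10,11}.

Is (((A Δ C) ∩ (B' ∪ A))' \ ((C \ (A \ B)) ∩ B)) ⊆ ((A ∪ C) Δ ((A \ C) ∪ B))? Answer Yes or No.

Yes

A Δ C = {1,5,6,7,8,11,13}
B' = {1,3,5,6,9}
B' ∪ A = {1,2,3,4,5,6,7,9,10,13}
(A Δ C) ∩ (B' ∪ A) = {1,5,6,7,13}
((A Δ C) ∩ (B' ∪ A))' = {2,3,4,8,9,10,11,12}
A \ B = {1,3,5,6,9}
C \ (A \ B) = {2,4,8,10,11}
(C \ (A \ B)) ∩ B = {2,4,8,10,11}
((A Δ C) ∩ (B' ∪ A))' \ ((C \ (A \ B)) ∩ B) = {3,9,12}
A ∪ C = {1,2,3,4,5,6,7,8,9,10,11,13}
A \ C = {1,5,6,7,13}
(A \ C) ∪ B = {1,2,4,5,6,7,8,10,11,12,13}
(A ∪ C) Δ ((A \ C) ∪ B) = {3,9,12}
Every element of {3,9,12} is in {3,9,12}, so ((A Δ C) ∩ (B' ∪ A))' \ ((C \ (A \ B)) ∩ B) ⊆ (A ∪ C) Δ ((A \ C) ∪ B).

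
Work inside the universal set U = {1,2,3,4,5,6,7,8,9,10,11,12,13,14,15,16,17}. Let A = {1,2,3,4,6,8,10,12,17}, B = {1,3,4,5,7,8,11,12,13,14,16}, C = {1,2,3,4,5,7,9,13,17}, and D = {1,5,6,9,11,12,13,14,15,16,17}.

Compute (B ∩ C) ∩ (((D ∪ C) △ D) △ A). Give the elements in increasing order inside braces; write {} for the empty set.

B ∩ C = {1,3,4,5,7,13}
D ∪ C = {1,2,3,4,5,6,7,9,11,12,13,14,15,16,17}
(D ∪ C) △ D = {2,3,4,7}
((D ∪ C) △ D) △ A = {1,6,7,8,10,12,17}
(B ∩ C) ∩ (((D ∪ C) △ D) △ A) = {1,7}

{1,7}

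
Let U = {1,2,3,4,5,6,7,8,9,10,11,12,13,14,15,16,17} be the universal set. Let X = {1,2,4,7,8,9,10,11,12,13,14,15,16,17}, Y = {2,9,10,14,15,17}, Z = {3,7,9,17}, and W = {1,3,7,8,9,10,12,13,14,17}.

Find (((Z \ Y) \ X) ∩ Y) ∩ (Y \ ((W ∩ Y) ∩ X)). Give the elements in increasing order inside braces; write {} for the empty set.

{}

Z \ Y = {3,7}
(Z \ Y) \ X = {3}
((Z \ Y) \ X) ∩ Y = {}
W ∩ Y = {9,10,14,17}
(W ∩ Y) ∩ X = {9,10,14,17}
Y \ ((W ∩ Y) ∩ X) = {2,15}
(((Z \ Y) \ X) ∩ Y) ∩ (Y \ ((W ∩ Y) ∩ X)) = {}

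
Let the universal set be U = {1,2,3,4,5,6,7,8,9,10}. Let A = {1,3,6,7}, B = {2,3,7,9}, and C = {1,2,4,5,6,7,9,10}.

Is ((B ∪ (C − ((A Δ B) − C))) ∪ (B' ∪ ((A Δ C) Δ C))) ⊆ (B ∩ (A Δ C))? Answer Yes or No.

A Δ B = {1,2,6,9}
(A Δ B) − C = {}
C − ((A Δ B) − C) = {1,2,4,5,6,7,9,10}
B ∪ (C − ((A Δ B) − C)) = {1,2,3,4,5,6,7,9,10}
B' = {1,4,5,6,8,10}
A Δ C = {2,3,4,5,9,10}
(A Δ C) Δ C = {1,3,6,7}
B' ∪ ((A Δ C) Δ C) = {1,3,4,5,6,7,8,10}
(B ∪ (C − ((A Δ B) − C))) ∪ (B' ∪ ((A Δ C) Δ C)) = {1,2,3,4,5,6,7,8,9,10}
B ∩ (A Δ C) = {2,3,9}
1 ∈ (B ∪ (C − ((A Δ B) − C))) ∪ (B' ∪ ((A Δ C) Δ C)) but 1 ∉ B ∩ (A Δ C), so the inclusion fails.

No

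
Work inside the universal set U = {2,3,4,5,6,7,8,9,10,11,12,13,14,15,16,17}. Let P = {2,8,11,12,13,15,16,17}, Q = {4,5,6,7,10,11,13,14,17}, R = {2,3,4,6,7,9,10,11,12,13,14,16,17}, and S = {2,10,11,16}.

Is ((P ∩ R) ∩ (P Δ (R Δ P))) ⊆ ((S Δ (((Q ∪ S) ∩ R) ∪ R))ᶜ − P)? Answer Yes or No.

P ∩ R = {2,11,12,13,16,17}
R Δ P = {3,4,6,7,8,9,10,14,15}
P Δ (R Δ P) = {2,3,4,6,7,9,10,11,12,13,14,16,17}
(P ∩ R) ∩ (P Δ (R Δ P)) = {2,11,12,13,16,17}
Q ∪ S = {2,4,5,6,7,10,11,13,14,16,17}
(Q ∪ S) ∩ R = {2,4,6,7,10,11,13,14,16,17}
((Q ∪ S) ∩ R) ∪ R = {2,3,4,6,7,9,10,11,12,13,14,16,17}
S Δ (((Q ∪ S) ∩ R) ∪ R) = {3,4,6,7,9,12,13,14,17}
(S Δ (((Q ∪ S) ∩ R) ∪ R))ᶜ = {2,5,8,10,11,15,16}
(S Δ (((Q ∪ S) ∩ R) ∪ R))ᶜ − P = {5,10}
2 ∈ (P ∩ R) ∩ (P Δ (R Δ P)) but 2 ∉ (S Δ (((Q ∪ S) ∩ R) ∪ R))ᶜ − P, so the inclusion fails.

No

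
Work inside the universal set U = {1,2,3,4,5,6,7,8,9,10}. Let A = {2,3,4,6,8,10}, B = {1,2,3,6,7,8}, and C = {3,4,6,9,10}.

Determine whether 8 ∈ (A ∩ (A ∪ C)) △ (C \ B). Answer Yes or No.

8 ∈ A and 8 ∉ C, so 8 ∈ A ∪ C
8 ∈ A and 8 ∈ (A ∪ C), so 8 ∈ A ∩ (A ∪ C)
8 ∉ C and 8 ∈ B, so 8 ∉ C \ B
8 ∈ (A ∩ (A ∪ C)) and 8 ∉ (C \ B), so 8 ∈ (A ∩ (A ∪ C)) △ (C \ B)

Yes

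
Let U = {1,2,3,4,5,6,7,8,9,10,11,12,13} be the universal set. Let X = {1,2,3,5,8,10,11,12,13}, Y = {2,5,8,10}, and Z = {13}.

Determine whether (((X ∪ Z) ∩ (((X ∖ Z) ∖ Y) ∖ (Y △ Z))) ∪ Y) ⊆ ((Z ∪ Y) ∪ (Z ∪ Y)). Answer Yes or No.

No

X ∪ Z = {1,2,3,5,8,10,11,12,13}
X ∖ Z = {1,2,3,5,8,10,11,12}
(X ∖ Z) ∖ Y = {1,3,11,12}
Y △ Z = {2,5,8,10,13}
((X ∖ Z) ∖ Y) ∖ (Y △ Z) = {1,3,11,12}
(X ∪ Z) ∩ (((X ∖ Z) ∖ Y) ∖ (Y △ Z)) = {1,3,11,12}
((X ∪ Z) ∩ (((X ∖ Z) ∖ Y) ∖ (Y △ Z))) ∪ Y = {1,2,3,5,8,10,11,12}
Z ∪ Y = {2,5,8,10,13}
(Z ∪ Y) ∪ (Z ∪ Y) = {2,5,8,10,13}
1 ∈ ((X ∪ Z) ∩ (((X ∖ Z) ∖ Y) ∖ (Y △ Z))) ∪ Y but 1 ∉ (Z ∪ Y) ∪ (Z ∪ Y), so the inclusion fails.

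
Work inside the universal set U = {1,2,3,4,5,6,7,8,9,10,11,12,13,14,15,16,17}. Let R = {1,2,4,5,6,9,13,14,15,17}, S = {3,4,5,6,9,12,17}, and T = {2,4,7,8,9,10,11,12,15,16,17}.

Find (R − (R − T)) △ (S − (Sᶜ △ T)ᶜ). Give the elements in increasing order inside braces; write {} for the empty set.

R − T = {1,5,6,13,14}
R − (R − T) = {2,4,9,15,17}
Sᶜ = {1,2,7,8,10,11,13,14,15,16}
Sᶜ △ T = {1,4,9,12,13,14,17}
(Sᶜ △ T)ᶜ = {2,3,5,6,7,8,10,11,15,16}
S − (Sᶜ △ T)ᶜ = {4,9,12,17}
(R − (R − T)) △ (S − (Sᶜ △ T)ᶜ) = {2,12,15}

{2,12,15}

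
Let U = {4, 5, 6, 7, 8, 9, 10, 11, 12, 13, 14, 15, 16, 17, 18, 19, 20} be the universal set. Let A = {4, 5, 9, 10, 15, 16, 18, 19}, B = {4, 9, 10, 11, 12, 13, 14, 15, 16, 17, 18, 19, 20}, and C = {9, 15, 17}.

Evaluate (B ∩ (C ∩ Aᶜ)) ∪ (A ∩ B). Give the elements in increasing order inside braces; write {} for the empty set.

Aᶜ = {6, 7, 8, 11, 12, 13, 14, 17, 20}
C ∩ Aᶜ = {17}
B ∩ (C ∩ Aᶜ) = {17}
A ∩ B = {4, 9, 10, 15, 16, 18, 19}
(B ∩ (C ∩ Aᶜ)) ∪ (A ∩ B) = {4, 9, 10, 15, 16, 17, 18, 19}

{4, 9, 10, 15, 16, 17, 18, 19}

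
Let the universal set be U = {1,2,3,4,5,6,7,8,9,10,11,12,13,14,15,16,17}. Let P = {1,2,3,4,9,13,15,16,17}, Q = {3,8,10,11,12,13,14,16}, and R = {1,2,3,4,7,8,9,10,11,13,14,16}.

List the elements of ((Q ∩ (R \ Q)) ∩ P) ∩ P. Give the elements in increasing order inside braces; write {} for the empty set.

{}

R \ Q = {1,2,4,7,9}
Q ∩ (R \ Q) = {}
(Q ∩ (R \ Q)) ∩ P = {}
((Q ∩ (R \ Q)) ∩ P) ∩ P = {}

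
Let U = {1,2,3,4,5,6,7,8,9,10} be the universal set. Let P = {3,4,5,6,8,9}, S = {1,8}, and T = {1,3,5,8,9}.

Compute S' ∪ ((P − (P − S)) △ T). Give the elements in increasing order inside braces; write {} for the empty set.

S' = {2,3,4,5,6,7,9,10}
P − S = {3,4,5,6,9}
P − (P − S) = {8}
(P − (P − S)) △ T = {1,3,5,9}
S' ∪ ((P − (P − S)) △ T) = {1,2,3,4,5,6,7,9,10}

{1,2,3,4,5,6,7,9,10}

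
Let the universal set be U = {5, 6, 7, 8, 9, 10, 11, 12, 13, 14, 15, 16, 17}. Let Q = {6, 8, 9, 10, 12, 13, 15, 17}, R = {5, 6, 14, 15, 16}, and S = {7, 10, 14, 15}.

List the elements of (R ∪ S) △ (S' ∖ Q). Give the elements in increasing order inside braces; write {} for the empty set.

{6, 7, 10, 11, 14, 15}

R ∪ S = {5, 6, 7, 10, 14, 15, 16}
S' = {5, 6, 8, 9, 11, 12, 13, 16, 17}
S' ∖ Q = {5, 11, 16}
(R ∪ S) △ (S' ∖ Q) = {6, 7, 10, 11, 14, 15}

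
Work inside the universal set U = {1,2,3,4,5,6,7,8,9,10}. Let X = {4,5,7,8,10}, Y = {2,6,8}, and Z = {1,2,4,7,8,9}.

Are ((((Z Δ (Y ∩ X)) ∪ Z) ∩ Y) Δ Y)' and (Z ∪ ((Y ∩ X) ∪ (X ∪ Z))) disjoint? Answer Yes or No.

No

Y ∩ X = {8}
Z Δ (Y ∩ X) = {1,2,4,7,9}
(Z Δ (Y ∩ X)) ∪ Z = {1,2,4,7,8,9}
((Z Δ (Y ∩ X)) ∪ Z) ∩ Y = {2,8}
(((Z Δ (Y ∩ X)) ∪ Z) ∩ Y) Δ Y = {6}
((((Z Δ (Y ∩ X)) ∪ Z) ∩ Y) Δ Y)' = {1,2,3,4,5,7,8,9,10}
X ∪ Z = {1,2,4,5,7,8,9,10}
(Y ∩ X) ∪ (X ∪ Z) = {1,2,4,5,7,8,9,10}
Z ∪ ((Y ∩ X) ∪ (X ∪ Z)) = {1,2,4,5,7,8,9,10}
1 lies in both, so they are not disjoint.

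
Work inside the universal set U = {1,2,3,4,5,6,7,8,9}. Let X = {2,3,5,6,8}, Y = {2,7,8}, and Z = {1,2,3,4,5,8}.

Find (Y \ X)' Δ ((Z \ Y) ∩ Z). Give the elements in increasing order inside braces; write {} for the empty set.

Y \ X = {7}
(Y \ X)' = {1,2,3,4,5,6,8,9}
Z \ Y = {1,3,4,5}
(Z \ Y) ∩ Z = {1,3,4,5}
(Y \ X)' Δ ((Z \ Y) ∩ Z) = {2,6,8,9}

{2,6,8,9}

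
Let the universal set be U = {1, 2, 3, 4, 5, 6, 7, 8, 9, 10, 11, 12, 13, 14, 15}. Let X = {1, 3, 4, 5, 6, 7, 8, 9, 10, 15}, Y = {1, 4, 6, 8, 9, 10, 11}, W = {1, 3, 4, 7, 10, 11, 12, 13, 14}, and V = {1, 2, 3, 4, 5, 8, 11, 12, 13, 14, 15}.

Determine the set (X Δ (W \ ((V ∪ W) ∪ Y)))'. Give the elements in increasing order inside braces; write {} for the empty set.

{2, 11, 12, 13, 14}

V ∪ W = {1, 2, 3, 4, 5, 7, 8, 10, 11, 12, 13, 14, 15}
(V ∪ W) ∪ Y = {1, 2, 3, 4, 5, 6, 7, 8, 9, 10, 11, 12, 13, 14, 15}
W \ ((V ∪ W) ∪ Y) = {}
X Δ (W \ ((V ∪ W) ∪ Y)) = {1, 3, 4, 5, 6, 7, 8, 9, 10, 15}
(X Δ (W \ ((V ∪ W) ∪ Y)))' = {2, 11, 12, 13, 14}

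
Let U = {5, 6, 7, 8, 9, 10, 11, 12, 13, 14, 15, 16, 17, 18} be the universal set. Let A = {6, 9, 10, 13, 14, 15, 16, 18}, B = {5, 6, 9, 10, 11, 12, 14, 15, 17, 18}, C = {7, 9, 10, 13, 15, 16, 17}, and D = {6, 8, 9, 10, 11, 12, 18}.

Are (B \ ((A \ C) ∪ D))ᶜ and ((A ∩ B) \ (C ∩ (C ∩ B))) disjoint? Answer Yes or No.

No

A \ C = {6, 14, 18}
(A \ C) ∪ D = {6, 8, 9, 10, 11, 12, 14, 18}
B \ ((A \ C) ∪ D) = {5, 15, 17}
(B \ ((A \ C) ∪ D))ᶜ = {6, 7, 8, 9, 10, 11, 12, 13, 14, 16, 18}
A ∩ B = {6, 9, 10, 14, 15, 18}
C ∩ B = {9, 10, 15, 17}
C ∩ (C ∩ B) = {9, 10, 15, 17}
(A ∩ B) \ (C ∩ (C ∩ B)) = {6, 14, 18}
6 lies in both, so they are not disjoint.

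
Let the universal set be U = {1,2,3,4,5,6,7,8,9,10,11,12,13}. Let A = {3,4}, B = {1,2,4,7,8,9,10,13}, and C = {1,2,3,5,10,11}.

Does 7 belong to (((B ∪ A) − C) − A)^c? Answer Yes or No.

No

7 ∈ B and 7 ∉ A, so 7 ∈ B ∪ A
7 ∈ (B ∪ A) and 7 ∉ C, so 7 ∈ (B ∪ A) − C
7 ∈ ((B ∪ A) − C) and 7 ∉ A, so 7 ∈ ((B ∪ A) − C) − A
7 ∉ (((B ∪ A) − C) − A)^c since 7 ∈ (((B ∪ A) − C) − A)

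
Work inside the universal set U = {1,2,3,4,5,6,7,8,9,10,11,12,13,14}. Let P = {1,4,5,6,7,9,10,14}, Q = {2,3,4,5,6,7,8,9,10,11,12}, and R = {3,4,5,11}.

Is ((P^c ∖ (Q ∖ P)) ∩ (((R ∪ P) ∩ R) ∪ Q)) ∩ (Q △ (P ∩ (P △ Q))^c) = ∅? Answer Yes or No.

Yes

P^c = {2,3,8,11,12,13}
Q ∖ P = {2,3,8,11,12}
P^c ∖ (Q ∖ P) = {13}
R ∪ P = {1,3,4,5,6,7,9,10,11,14}
(R ∪ P) ∩ R = {3,4,5,11}
((R ∪ P) ∩ R) ∪ Q = {2,3,4,5,6,7,8,9,10,11,12}
(P^c ∖ (Q ∖ P)) ∩ (((R ∪ P) ∩ R) ∪ Q) = {}
P △ Q = {1,2,3,8,11,12,14}
P ∩ (P △ Q) = {1,14}
(P ∩ (P △ Q))^c = {2,3,4,5,6,7,8,9,10,11,12,13}
Q △ (P ∩ (P △ Q))^c = {13}
{} and {13} share no elements.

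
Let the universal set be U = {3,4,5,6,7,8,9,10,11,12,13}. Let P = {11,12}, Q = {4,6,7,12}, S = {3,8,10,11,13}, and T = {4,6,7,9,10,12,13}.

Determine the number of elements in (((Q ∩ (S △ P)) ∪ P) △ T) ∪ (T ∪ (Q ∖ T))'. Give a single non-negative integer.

10

S △ P = {3,8,10,12,13}
Q ∩ (S △ P) = {12}
(Q ∩ (S △ P)) ∪ P = {11,12}
((Q ∩ (S △ P)) ∪ P) △ T = {4,6,7,9,10,11,13}
Q ∖ T = {}
T ∪ (Q ∖ T) = {4,6,7,9,10,12,13}
(T ∪ (Q ∖ T))' = {3,5,8,11}
(((Q ∩ (S △ P)) ∪ P) △ T) ∪ (T ∪ (Q ∖ T))' = {3,4,5,6,7,8,9,10,11,13}
|(((Q ∩ (S △ P)) ∪ P) △ T) ∪ (T ∪ (Q ∖ T))'| = 10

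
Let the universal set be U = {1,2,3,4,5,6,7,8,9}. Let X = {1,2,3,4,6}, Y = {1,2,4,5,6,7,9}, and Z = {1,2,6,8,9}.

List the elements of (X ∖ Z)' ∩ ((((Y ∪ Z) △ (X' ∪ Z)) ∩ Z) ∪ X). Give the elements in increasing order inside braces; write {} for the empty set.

X ∖ Z = {3,4}
(X ∖ Z)' = {1,2,5,6,7,8,9}
Y ∪ Z = {1,2,4,5,6,7,8,9}
X' = {5,7,8,9}
X' ∪ Z = {1,2,5,6,7,8,9}
(Y ∪ Z) △ (X' ∪ Z) = {4}
((Y ∪ Z) △ (X' ∪ Z)) ∩ Z = {}
(((Y ∪ Z) △ (X' ∪ Z)) ∩ Z) ∪ X = {1,2,3,4,6}
(X ∖ Z)' ∩ ((((Y ∪ Z) △ (X' ∪ Z)) ∩ Z) ∪ X) = {1,2,6}

{1,2,6}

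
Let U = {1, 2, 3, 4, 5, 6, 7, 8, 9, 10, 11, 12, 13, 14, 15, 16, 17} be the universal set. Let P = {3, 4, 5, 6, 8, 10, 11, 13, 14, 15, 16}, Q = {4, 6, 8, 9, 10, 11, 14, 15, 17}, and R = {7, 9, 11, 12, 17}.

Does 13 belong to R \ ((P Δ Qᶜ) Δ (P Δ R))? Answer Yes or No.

No

13 ∉ Q, so 13 ∈ Qᶜ
13 ∈ P and 13 ∈ Qᶜ, so 13 ∉ P Δ Qᶜ
13 ∈ P and 13 ∉ R, so 13 ∈ P Δ R
13 ∉ (P Δ Qᶜ) and 13 ∈ (P Δ R), so 13 ∈ (P Δ Qᶜ) Δ (P Δ R)
13 ∉ R and 13 ∈ ((P Δ Qᶜ) Δ (P Δ R)), so 13 ∉ R \ ((P Δ Qᶜ) Δ (P Δ R))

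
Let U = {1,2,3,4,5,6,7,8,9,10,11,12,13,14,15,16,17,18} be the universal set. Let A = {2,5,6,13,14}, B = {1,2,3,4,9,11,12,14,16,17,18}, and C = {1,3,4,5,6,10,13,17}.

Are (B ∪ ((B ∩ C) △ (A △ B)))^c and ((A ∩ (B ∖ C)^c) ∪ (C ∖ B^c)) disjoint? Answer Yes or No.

B ∩ C = {1,3,4,17}
A △ B = {1,3,4,5,6,9,11,12,13,16,17,18}
(B ∩ C) △ (A △ B) = {5,6,9,11,12,13,16,18}
B ∪ ((B ∩ C) △ (A △ B)) = {1,2,3,4,5,6,9,11,12,13,14,16,17,18}
(B ∪ ((B ∩ C) △ (A △ B)))^c = {7,8,10,15}
B ∖ C = {2,9,11,12,14,16,18}
(B ∖ C)^c = {1,3,4,5,6,7,8,10,13,15,17}
A ∩ (B ∖ C)^c = {5,6,13}
B^c = {5,6,7,8,10,13,15}
C ∖ B^c = {1,3,4,17}
(A ∩ (B ∖ C)^c) ∪ (C ∖ B^c) = {1,3,4,5,6,13,17}
{7,8,10,15} and {1,3,4,5,6,13,17} share no elements.

Yes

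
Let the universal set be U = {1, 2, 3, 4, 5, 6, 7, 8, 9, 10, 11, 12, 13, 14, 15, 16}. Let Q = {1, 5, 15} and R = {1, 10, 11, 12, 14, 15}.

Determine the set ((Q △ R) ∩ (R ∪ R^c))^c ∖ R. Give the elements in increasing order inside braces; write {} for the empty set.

Q △ R = {5, 10, 11, 12, 14}
R^c = {2, 3, 4, 5, 6, 7, 8, 9, 13, 16}
R ∪ R^c = {1, 2, 3, 4, 5, 6, 7, 8, 9, 10, 11, 12, 13, 14, 15, 16}
(Q △ R) ∩ (R ∪ R^c) = {5, 10, 11, 12, 14}
((Q △ R) ∩ (R ∪ R^c))^c = {1, 2, 3, 4, 6, 7, 8, 9, 13, 15, 16}
((Q △ R) ∩ (R ∪ R^c))^c ∖ R = {2, 3, 4, 6, 7, 8, 9, 13, 16}

{2, 3, 4, 6, 7, 8, 9, 13, 16}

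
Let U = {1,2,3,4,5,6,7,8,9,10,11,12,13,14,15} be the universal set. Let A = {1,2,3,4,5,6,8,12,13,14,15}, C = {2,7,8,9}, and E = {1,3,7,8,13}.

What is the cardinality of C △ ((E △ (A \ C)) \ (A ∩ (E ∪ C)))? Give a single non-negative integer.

A \ C = {1,3,4,5,6,12,13,14,15}
E △ (A \ C) = {4,5,6,7,8,12,14,15}
E ∪ C = {1,2,3,7,8,9,13}
A ∩ (E ∪ C) = {1,2,3,8,13}
(E △ (A \ C)) \ (A ∩ (E ∪ C)) = {4,5,6,7,12,14,15}
C △ ((E △ (A \ C)) \ (A ∩ (E ∪ C))) = {2,4,5,6,8,9,12,14,15}
|C △ ((E △ (A \ C)) \ (A ∩ (E ∪ C)))| = 9

9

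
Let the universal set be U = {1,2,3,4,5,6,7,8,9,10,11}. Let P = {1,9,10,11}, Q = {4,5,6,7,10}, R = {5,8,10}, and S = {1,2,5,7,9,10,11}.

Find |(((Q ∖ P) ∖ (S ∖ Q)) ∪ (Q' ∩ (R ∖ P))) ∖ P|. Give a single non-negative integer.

5

Q ∖ P = {4,5,6,7}
S ∖ Q = {1,2,9,11}
(Q ∖ P) ∖ (S ∖ Q) = {4,5,6,7}
Q' = {1,2,3,8,9,11}
R ∖ P = {5,8}
Q' ∩ (R ∖ P) = {8}
((Q ∖ P) ∖ (S ∖ Q)) ∪ (Q' ∩ (R ∖ P)) = {4,5,6,7,8}
(((Q ∖ P) ∖ (S ∖ Q)) ∪ (Q' ∩ (R ∖ P))) ∖ P = {4,5,6,7,8}
|(((Q ∖ P) ∖ (S ∖ Q)) ∪ (Q' ∩ (R ∖ P))) ∖ P| = 5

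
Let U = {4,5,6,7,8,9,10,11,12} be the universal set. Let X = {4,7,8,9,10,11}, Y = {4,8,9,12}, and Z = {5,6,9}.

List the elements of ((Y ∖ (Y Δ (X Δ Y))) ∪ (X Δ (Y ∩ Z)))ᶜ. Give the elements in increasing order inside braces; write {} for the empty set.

X Δ Y = {7,10,11,12}
Y Δ (X Δ Y) = {4,7,8,9,10,11}
Y ∖ (Y Δ (X Δ Y)) = {12}
Y ∩ Z = {9}
X Δ (Y ∩ Z) = {4,7,8,10,11}
(Y ∖ (Y Δ (X Δ Y))) ∪ (X Δ (Y ∩ Z)) = {4,7,8,10,11,12}
((Y ∖ (Y Δ (X Δ Y))) ∪ (X Δ (Y ∩ Z)))ᶜ = {5,6,9}

{5,6,9}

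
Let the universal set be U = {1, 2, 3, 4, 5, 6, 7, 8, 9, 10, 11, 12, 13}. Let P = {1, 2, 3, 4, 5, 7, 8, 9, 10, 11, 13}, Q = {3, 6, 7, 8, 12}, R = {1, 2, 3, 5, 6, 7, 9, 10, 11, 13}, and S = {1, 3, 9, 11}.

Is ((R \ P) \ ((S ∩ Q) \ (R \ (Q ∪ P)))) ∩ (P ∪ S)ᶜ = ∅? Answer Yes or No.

No

R \ P = {6}
S ∩ Q = {3}
Q ∪ P = {1, 2, 3, 4, 5, 6, 7, 8, 9, 10, 11, 12, 13}
R \ (Q ∪ P) = {}
(S ∩ Q) \ (R \ (Q ∪ P)) = {3}
(R \ P) \ ((S ∩ Q) \ (R \ (Q ∪ P))) = {6}
P ∪ S = {1, 2, 3, 4, 5, 7, 8, 9, 10, 11, 13}
(P ∪ S)ᶜ = {6, 12}
6 lies in both, so they are not disjoint.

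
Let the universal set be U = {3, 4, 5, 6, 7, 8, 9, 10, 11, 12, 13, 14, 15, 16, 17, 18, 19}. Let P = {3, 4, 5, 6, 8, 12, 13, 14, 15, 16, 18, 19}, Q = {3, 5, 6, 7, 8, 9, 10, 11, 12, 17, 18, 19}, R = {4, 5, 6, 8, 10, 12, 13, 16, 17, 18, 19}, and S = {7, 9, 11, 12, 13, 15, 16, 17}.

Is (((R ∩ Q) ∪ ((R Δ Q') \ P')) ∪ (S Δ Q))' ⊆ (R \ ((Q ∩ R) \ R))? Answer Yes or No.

No

R ∩ Q = {5, 6, 8, 10, 12, 17, 18, 19}
Q' = {4, 13, 14, 15, 16}
R Δ Q' = {5, 6, 8, 10, 12, 14, 15, 17, 18, 19}
P' = {7, 9, 10, 11, 17}
(R Δ Q') \ P' = {5, 6, 8, 12, 14, 15, 18, 19}
(R ∩ Q) ∪ ((R Δ Q') \ P') = {5, 6, 8, 10, 12, 14, 15, 17, 18, 19}
S Δ Q = {3, 5, 6, 8, 10, 13, 15, 16, 18, 19}
((R ∩ Q) ∪ ((R Δ Q') \ P')) ∪ (S Δ Q) = {3, 5, 6, 8, 10, 12, 13, 14, 15, 16, 17, 18, 19}
(((R ∩ Q) ∪ ((R Δ Q') \ P')) ∪ (S Δ Q))' = {4, 7, 9, 11}
Q ∩ R = {5, 6, 8, 10, 12, 17, 18, 19}
(Q ∩ R) \ R = {}
R \ ((Q ∩ R) \ R) = {4, 5, 6, 8, 10, 12, 13, 16, 17, 18, 19}
7 ∈ (((R ∩ Q) ∪ ((R Δ Q') \ P')) ∪ (S Δ Q))' but 7 ∉ R \ ((Q ∩ R) \ R), so the inclusion fails.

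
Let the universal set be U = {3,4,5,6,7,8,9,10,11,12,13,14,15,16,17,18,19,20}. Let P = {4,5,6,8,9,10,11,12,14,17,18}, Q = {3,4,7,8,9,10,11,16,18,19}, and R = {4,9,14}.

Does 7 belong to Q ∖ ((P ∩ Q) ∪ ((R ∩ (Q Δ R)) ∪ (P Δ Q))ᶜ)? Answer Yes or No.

Yes

7 ∉ P and 7 ∈ Q, so 7 ∉ P ∩ Q
7 ∈ Q and 7 ∉ R, so 7 ∈ Q Δ R
7 ∉ R and 7 ∈ (Q Δ R), so 7 ∉ R ∩ (Q Δ R)
7 ∉ P and 7 ∈ Q, so 7 ∈ P Δ Q
7 ∉ (R ∩ (Q Δ R)) and 7 ∈ (P Δ Q), so 7 ∈ (R ∩ (Q Δ R)) ∪ (P Δ Q)
7 ∉ ((R ∩ (Q Δ R)) ∪ (P Δ Q))ᶜ since 7 ∈ ((R ∩ (Q Δ R)) ∪ (P Δ Q))
7 ∉ (P ∩ Q) and 7 ∉ ((R ∩ (Q Δ R)) ∪ (P Δ Q))ᶜ, so 7 ∉ (P ∩ Q) ∪ ((R ∩ (Q Δ R)) ∪ (P Δ Q))ᶜ
7 ∈ Q and 7 ∉ ((P ∩ Q) ∪ ((R ∩ (Q Δ R)) ∪ (P Δ Q))ᶜ), so 7 ∈ Q ∖ ((P ∩ Q) ∪ ((R ∩ (Q Δ R)) ∪ (P Δ Q))ᶜ)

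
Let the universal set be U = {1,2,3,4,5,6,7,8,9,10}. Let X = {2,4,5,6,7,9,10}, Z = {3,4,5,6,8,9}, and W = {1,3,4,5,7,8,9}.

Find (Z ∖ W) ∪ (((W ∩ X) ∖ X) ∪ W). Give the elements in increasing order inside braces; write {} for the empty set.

{1,3,4,5,6,7,8,9}

Z ∖ W = {6}
W ∩ X = {4,5,7,9}
(W ∩ X) ∖ X = {}
((W ∩ X) ∖ X) ∪ W = {1,3,4,5,7,8,9}
(Z ∖ W) ∪ (((W ∩ X) ∖ X) ∪ W) = {1,3,4,5,6,7,8,9}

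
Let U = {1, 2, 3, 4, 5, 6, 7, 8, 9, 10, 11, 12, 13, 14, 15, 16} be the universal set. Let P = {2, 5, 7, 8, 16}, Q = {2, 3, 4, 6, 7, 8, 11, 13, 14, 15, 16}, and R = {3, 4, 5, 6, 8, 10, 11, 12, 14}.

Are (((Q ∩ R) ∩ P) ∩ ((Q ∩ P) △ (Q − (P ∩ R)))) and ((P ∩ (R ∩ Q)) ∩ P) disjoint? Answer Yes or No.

No

Q ∩ R = {3, 4, 6, 8, 11, 14}
(Q ∩ R) ∩ P = {8}
Q ∩ P = {2, 7, 8, 16}
P ∩ R = {5, 8}
Q − (P ∩ R) = {2, 3, 4, 6, 7, 11, 13, 14, 15, 16}
(Q ∩ P) △ (Q − (P ∩ R)) = {3, 4, 6, 8, 11, 13, 14, 15}
((Q ∩ R) ∩ P) ∩ ((Q ∩ P) △ (Q − (P ∩ R))) = {8}
R ∩ Q = {3, 4, 6, 8, 11, 14}
P ∩ (R ∩ Q) = {8}
(P ∩ (R ∩ Q)) ∩ P = {8}
8 lies in both, so they are not disjoint.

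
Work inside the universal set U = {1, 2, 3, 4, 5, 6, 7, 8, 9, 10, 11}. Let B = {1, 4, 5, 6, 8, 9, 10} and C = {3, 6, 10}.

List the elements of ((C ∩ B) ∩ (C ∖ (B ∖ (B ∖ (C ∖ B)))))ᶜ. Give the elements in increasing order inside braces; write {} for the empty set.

C ∩ B = {6, 10}
C ∖ B = {3}
B ∖ (C ∖ B) = {1, 4, 5, 6, 8, 9, 10}
B ∖ (B ∖ (C ∖ B)) = {}
C ∖ (B ∖ (B ∖ (C ∖ B))) = {3, 6, 10}
(C ∩ B) ∩ (C ∖ (B ∖ (B ∖ (C ∖ B)))) = {6, 10}
((C ∩ B) ∩ (C ∖ (B ∖ (B ∖ (C ∖ B)))))ᶜ = {1, 2, 3, 4, 5, 7, 8, 9, 11}

{1, 2, 3, 4, 5, 7, 8, 9, 11}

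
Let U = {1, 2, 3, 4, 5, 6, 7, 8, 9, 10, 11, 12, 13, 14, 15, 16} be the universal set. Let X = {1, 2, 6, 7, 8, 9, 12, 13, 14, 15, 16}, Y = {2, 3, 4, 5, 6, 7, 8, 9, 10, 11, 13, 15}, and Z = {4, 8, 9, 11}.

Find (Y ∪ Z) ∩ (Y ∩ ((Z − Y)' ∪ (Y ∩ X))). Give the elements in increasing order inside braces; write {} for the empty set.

{2, 3, 4, 5, 6, 7, 8, 9, 10, 11, 13, 15}

Y ∪ Z = {2, 3, 4, 5, 6, 7, 8, 9, 10, 11, 13, 15}
Z − Y = {}
(Z − Y)' = {1, 2, 3, 4, 5, 6, 7, 8, 9, 10, 11, 12, 13, 14, 15, 16}
Y ∩ X = {2, 6, 7, 8, 9, 13, 15}
(Z − Y)' ∪ (Y ∩ X) = {1, 2, 3, 4, 5, 6, 7, 8, 9, 10, 11, 12, 13, 14, 15, 16}
Y ∩ ((Z − Y)' ∪ (Y ∩ X)) = {2, 3, 4, 5, 6, 7, 8, 9, 10, 11, 13, 15}
(Y ∪ Z) ∩ (Y ∩ ((Z − Y)' ∪ (Y ∩ X))) = {2, 3, 4, 5, 6, 7, 8, 9, 10, 11, 13, 15}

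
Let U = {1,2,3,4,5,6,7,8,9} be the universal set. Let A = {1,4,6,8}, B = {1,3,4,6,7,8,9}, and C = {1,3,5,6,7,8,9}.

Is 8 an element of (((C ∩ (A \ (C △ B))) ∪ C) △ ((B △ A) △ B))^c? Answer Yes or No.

8 ∈ C and 8 ∈ B, so 8 ∉ C △ B
8 ∈ A and 8 ∉ (C △ B), so 8 ∈ A \ (C △ B)
8 ∈ C and 8 ∈ (A \ (C △ B)), so 8 ∈ C ∩ (A \ (C △ B))
8 ∈ (C ∩ (A \ (C △ B))) and 8 ∈ C, so 8 ∈ (C ∩ (A \ (C △ B))) ∪ C
8 ∈ B and 8 ∈ A, so 8 ∉ B △ A
8 ∉ (B △ A) and 8 ∈ B, so 8 ∈ (B △ A) △ B
8 ∈ ((C ∩ (A \ (C △ B))) ∪ C) and 8 ∈ ((B △ A) △ B), so 8 ∉ ((C ∩ (A \ (C △ B))) ∪ C) △ ((B △ A) △ B)
8 ∈ (((C ∩ (A \ (C △ B))) ∪ C) △ ((B △ A) △ B))^c since 8 ∉ (((C ∩ (A \ (C △ B))) ∪ C) △ ((B △ A) △ B))

Yes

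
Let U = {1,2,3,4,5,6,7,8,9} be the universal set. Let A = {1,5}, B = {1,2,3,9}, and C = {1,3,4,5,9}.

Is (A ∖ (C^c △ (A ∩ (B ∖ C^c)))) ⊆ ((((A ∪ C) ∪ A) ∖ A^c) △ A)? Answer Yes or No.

C^c = {2,6,7,8}
B ∖ C^c = {1,3,9}
A ∩ (B ∖ C^c) = {1}
C^c △ (A ∩ (B ∖ C^c)) = {1,2,6,7,8}
A ∖ (C^c △ (A ∩ (B ∖ C^c))) = {5}
A ∪ C = {1,3,4,5,9}
(A ∪ C) ∪ A = {1,3,4,5,9}
A^c = {2,3,4,6,7,8,9}
((A ∪ C) ∪ A) ∖ A^c = {1,5}
(((A ∪ C) ∪ A) ∖ A^c) △ A = {}
5 ∈ A ∖ (C^c △ (A ∩ (B ∖ C^c))) but 5 ∉ (((A ∪ C) ∪ A) ∖ A^c) △ A, so the inclusion fails.

No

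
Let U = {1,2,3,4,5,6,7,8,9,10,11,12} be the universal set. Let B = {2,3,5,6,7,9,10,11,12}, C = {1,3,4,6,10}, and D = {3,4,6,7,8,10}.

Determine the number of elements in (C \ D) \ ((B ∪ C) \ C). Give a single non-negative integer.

C \ D = {1}
B ∪ C = {1,2,3,4,5,6,7,9,10,11,12}
(B ∪ C) \ C = {2,5,7,9,11,12}
(C \ D) \ ((B ∪ C) \ C) = {1}
|(C \ D) \ ((B ∪ C) \ C)| = 1

1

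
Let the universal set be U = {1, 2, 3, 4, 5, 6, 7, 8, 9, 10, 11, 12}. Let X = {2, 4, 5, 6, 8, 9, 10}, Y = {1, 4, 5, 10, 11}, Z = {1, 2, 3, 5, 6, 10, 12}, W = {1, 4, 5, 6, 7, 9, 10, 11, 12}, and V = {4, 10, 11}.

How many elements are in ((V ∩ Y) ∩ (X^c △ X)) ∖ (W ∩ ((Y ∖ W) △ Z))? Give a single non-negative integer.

2

V ∩ Y = {4, 10, 11}
X^c = {1, 3, 7, 11, 12}
X^c △ X = {1, 2, 3, 4, 5, 6, 7, 8, 9, 10, 11, 12}
(V ∩ Y) ∩ (X^c △ X) = {4, 10, 11}
Y ∖ W = {}
(Y ∖ W) △ Z = {1, 2, 3, 5, 6, 10, 12}
W ∩ ((Y ∖ W) △ Z) = {1, 5, 6, 10, 12}
((V ∩ Y) ∩ (X^c △ X)) ∖ (W ∩ ((Y ∖ W) △ Z)) = {4, 11}
|((V ∩ Y) ∩ (X^c △ X)) ∖ (W ∩ ((Y ∖ W) △ Z))| = 2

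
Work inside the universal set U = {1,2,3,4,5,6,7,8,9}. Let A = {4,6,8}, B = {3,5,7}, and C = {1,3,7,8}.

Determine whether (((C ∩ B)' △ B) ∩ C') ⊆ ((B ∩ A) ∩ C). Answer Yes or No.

No

C ∩ B = {3,7}
(C ∩ B)' = {1,2,4,5,6,8,9}
(C ∩ B)' △ B = {1,2,3,4,6,7,8,9}
C' = {2,4,5,6,9}
((C ∩ B)' △ B) ∩ C' = {2,4,6,9}
B ∩ A = {}
(B ∩ A) ∩ C = {}
2 ∈ ((C ∩ B)' △ B) ∩ C' but 2 ∉ (B ∩ A) ∩ C, so the inclusion fails.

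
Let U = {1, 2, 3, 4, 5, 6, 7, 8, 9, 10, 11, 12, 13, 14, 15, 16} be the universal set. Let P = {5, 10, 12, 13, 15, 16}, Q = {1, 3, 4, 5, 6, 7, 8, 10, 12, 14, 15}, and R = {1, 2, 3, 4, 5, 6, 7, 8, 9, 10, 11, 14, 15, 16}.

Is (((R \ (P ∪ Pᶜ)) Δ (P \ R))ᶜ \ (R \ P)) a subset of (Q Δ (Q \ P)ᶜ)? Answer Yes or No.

Pᶜ = {1, 2, 3, 4, 6, 7, 8, 9, 11, 14}
P ∪ Pᶜ = {1, 2, 3, 4, 5, 6, 7, 8, 9, 10, 11, 12, 13, 14, 15, 16}
R \ (P ∪ Pᶜ) = {}
P \ R = {12, 13}
(R \ (P ∪ Pᶜ)) Δ (P \ R) = {12, 13}
((R \ (P ∪ Pᶜ)) Δ (P \ R))ᶜ = {1, 2, 3, 4, 5, 6, 7, 8, 9, 10, 11, 14, 15, 16}
R \ P = {1, 2, 3, 4, 6, 7, 8, 9, 11, 14}
((R \ (P ∪ Pᶜ)) Δ (P \ R))ᶜ \ (R \ P) = {5, 10, 15, 16}
Q \ P = {1, 3, 4, 6, 7, 8, 14}
(Q \ P)ᶜ = {2, 5, 9, 10, 11, 12, 13, 15, 16}
Q Δ (Q \ P)ᶜ = {1, 2, 3, 4, 6, 7, 8, 9, 11, 13, 14, 16}
5 ∈ ((R \ (P ∪ Pᶜ)) Δ (P \ R))ᶜ \ (R \ P) but 5 ∉ Q Δ (Q \ P)ᶜ, so the inclusion fails.

No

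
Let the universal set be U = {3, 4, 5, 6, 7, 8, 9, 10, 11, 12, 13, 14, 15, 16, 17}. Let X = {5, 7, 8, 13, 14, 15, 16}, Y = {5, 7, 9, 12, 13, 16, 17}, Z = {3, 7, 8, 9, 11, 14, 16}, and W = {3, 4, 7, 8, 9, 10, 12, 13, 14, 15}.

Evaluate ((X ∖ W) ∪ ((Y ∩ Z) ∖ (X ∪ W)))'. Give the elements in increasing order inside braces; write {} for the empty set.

{3, 4, 6, 7, 8, 9, 10, 11, 12, 13, 14, 15, 17}

X ∖ W = {5, 16}
Y ∩ Z = {7, 9, 16}
X ∪ W = {3, 4, 5, 7, 8, 9, 10, 12, 13, 14, 15, 16}
(Y ∩ Z) ∖ (X ∪ W) = {}
(X ∖ W) ∪ ((Y ∩ Z) ∖ (X ∪ W)) = {5, 16}
((X ∖ W) ∪ ((Y ∩ Z) ∖ (X ∪ W)))' = {3, 4, 6, 7, 8, 9, 10, 11, 12, 13, 14, 15, 17}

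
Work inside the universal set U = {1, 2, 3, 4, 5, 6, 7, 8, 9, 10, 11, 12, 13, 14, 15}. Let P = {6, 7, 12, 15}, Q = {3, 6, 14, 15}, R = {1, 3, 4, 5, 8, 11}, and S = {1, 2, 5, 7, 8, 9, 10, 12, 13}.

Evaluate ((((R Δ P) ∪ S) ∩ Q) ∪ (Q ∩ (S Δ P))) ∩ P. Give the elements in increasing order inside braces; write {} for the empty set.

{6, 15}

R Δ P = {1, 3, 4, 5, 6, 7, 8, 11, 12, 15}
(R Δ P) ∪ S = {1, 2, 3, 4, 5, 6, 7, 8, 9, 10, 11, 12, 13, 15}
((R Δ P) ∪ S) ∩ Q = {3, 6, 15}
S Δ P = {1, 2, 5, 6, 8, 9, 10, 13, 15}
Q ∩ (S Δ P) = {6, 15}
(((R Δ P) ∪ S) ∩ Q) ∪ (Q ∩ (S Δ P)) = {3, 6, 15}
((((R Δ P) ∪ S) ∩ Q) ∪ (Q ∩ (S Δ P))) ∩ P = {6, 15}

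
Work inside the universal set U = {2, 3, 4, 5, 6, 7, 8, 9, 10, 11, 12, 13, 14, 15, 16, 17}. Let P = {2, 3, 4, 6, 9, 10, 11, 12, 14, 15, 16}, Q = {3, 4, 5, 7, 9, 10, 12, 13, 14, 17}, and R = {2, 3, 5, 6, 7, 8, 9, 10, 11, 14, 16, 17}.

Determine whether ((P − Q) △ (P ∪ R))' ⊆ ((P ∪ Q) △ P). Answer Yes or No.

No

P − Q = {2, 6, 11, 15, 16}
P ∪ R = {2, 3, 4, 5, 6, 7, 8, 9, 10, 11, 12, 14, 15, 16, 17}
(P − Q) △ (P ∪ R) = {3, 4, 5, 7, 8, 9, 10, 12, 14, 17}
((P − Q) △ (P ∪ R))' = {2, 6, 11, 13, 15, 16}
P ∪ Q = {2, 3, 4, 5, 6, 7, 9, 10, 11, 12, 13, 14, 15, 16, 17}
(P ∪ Q) △ P = {5, 7, 13, 17}
2 ∈ ((P − Q) △ (P ∪ R))' but 2 ∉ (P ∪ Q) △ P, so the inclusion fails.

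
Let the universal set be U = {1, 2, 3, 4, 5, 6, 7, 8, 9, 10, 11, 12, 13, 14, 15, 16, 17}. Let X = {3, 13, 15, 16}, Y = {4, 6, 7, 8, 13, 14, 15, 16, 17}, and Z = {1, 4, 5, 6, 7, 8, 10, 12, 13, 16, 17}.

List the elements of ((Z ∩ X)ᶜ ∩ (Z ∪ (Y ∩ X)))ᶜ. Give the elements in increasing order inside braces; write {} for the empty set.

{2, 3, 9, 11, 13, 14, 16}

Z ∩ X = {13, 16}
(Z ∩ X)ᶜ = {1, 2, 3, 4, 5, 6, 7, 8, 9, 10, 11, 12, 14, 15, 17}
Y ∩ X = {13, 15, 16}
Z ∪ (Y ∩ X) = {1, 4, 5, 6, 7, 8, 10, 12, 13, 15, 16, 17}
(Z ∩ X)ᶜ ∩ (Z ∪ (Y ∩ X)) = {1, 4, 5, 6, 7, 8, 10, 12, 15, 17}
((Z ∩ X)ᶜ ∩ (Z ∪ (Y ∩ X)))ᶜ = {2, 3, 9, 11, 13, 14, 16}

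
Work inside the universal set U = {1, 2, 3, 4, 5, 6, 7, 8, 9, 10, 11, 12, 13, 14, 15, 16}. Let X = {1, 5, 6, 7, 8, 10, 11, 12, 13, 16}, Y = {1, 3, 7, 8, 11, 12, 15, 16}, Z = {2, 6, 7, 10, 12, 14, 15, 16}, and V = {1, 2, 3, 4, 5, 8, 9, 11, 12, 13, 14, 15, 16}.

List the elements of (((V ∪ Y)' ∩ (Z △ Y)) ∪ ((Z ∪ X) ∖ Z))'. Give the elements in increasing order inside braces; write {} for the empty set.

V ∪ Y = {1, 2, 3, 4, 5, 7, 8, 9, 11, 12, 13, 14, 15, 16}
(V ∪ Y)' = {6, 10}
Z △ Y = {1, 2, 3, 6, 8, 10, 11, 14}
(V ∪ Y)' ∩ (Z △ Y) = {6, 10}
Z ∪ X = {1, 2, 5, 6, 7, 8, 10, 11, 12, 13, 14, 15, 16}
(Z ∪ X) ∖ Z = {1, 5, 8, 11, 13}
((V ∪ Y)' ∩ (Z △ Y)) ∪ ((Z ∪ X) ∖ Z) = {1, 5, 6, 8, 10, 11, 13}
(((V ∪ Y)' ∩ (Z △ Y)) ∪ ((Z ∪ X) ∖ Z))' = {2, 3, 4, 7, 9, 12, 14, 15, 16}

{2, 3, 4, 7, 9, 12, 14, 15, 16}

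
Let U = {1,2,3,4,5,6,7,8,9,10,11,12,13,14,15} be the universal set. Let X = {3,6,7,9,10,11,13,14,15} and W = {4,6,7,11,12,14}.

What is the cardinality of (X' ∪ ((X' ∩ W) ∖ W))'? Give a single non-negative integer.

X' = {1,2,4,5,8,12}
X' ∩ W = {4,12}
(X' ∩ W) ∖ W = {}
X' ∪ ((X' ∩ W) ∖ W) = {1,2,4,5,8,12}
(X' ∪ ((X' ∩ W) ∖ W))' = {3,6,7,9,10,11,13,14,15}
|(X' ∪ ((X' ∩ W) ∖ W))'| = 9

9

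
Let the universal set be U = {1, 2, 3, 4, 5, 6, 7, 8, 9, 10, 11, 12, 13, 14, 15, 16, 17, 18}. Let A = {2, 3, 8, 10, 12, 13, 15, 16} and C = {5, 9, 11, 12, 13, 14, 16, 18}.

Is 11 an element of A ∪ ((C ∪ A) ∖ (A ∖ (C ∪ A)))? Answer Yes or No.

Yes

11 ∈ C and 11 ∉ A, so 11 ∈ C ∪ A
11 ∈ C and 11 ∉ A, so 11 ∈ C ∪ A
11 ∉ A and 11 ∈ (C ∪ A), so 11 ∉ A ∖ (C ∪ A)
11 ∈ (C ∪ A) and 11 ∉ (A ∖ (C ∪ A)), so 11 ∈ (C ∪ A) ∖ (A ∖ (C ∪ A))
11 ∉ A and 11 ∈ ((C ∪ A) ∖ (A ∖ (C ∪ A))), so 11 ∈ A ∪ ((C ∪ A) ∖ (A ∖ (C ∪ A)))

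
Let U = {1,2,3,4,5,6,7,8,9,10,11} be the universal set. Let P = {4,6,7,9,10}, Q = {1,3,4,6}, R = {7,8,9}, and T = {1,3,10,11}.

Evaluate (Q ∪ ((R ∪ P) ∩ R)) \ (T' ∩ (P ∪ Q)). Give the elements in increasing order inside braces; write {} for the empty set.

{1,3,8}

R ∪ P = {4,6,7,8,9,10}
(R ∪ P) ∩ R = {7,8,9}
Q ∪ ((R ∪ P) ∩ R) = {1,3,4,6,7,8,9}
T' = {2,4,5,6,7,8,9}
P ∪ Q = {1,3,4,6,7,9,10}
T' ∩ (P ∪ Q) = {4,6,7,9}
(Q ∪ ((R ∪ P) ∩ R)) \ (T' ∩ (P ∪ Q)) = {1,3,8}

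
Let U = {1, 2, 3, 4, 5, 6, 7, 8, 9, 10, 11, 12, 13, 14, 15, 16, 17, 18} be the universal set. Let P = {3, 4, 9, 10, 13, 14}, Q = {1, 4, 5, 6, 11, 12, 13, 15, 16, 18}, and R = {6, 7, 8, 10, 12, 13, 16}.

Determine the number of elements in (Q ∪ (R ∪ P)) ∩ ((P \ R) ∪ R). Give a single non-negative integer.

11

R ∪ P = {3, 4, 6, 7, 8, 9, 10, 12, 13, 14, 16}
Q ∪ (R ∪ P) = {1, 3, 4, 5, 6, 7, 8, 9, 10, 11, 12, 13, 14, 15, 16, 18}
P \ R = {3, 4, 9, 14}
(P \ R) ∪ R = {3, 4, 6, 7, 8, 9, 10, 12, 13, 14, 16}
(Q ∪ (R ∪ P)) ∩ ((P \ R) ∪ R) = {3, 4, 6, 7, 8, 9, 10, 12, 13, 14, 16}
|(Q ∪ (R ∪ P)) ∩ ((P \ R) ∪ R)| = 11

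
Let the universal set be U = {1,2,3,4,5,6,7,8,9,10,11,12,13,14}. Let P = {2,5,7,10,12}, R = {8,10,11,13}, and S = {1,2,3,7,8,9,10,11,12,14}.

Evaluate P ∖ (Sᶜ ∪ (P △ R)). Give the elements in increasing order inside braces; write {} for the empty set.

Sᶜ = {4,5,6,13}
P △ R = {2,5,7,8,11,12,13}
Sᶜ ∪ (P △ R) = {2,4,5,6,7,8,11,12,13}
P ∖ (Sᶜ ∪ (P △ R)) = {10}

{10}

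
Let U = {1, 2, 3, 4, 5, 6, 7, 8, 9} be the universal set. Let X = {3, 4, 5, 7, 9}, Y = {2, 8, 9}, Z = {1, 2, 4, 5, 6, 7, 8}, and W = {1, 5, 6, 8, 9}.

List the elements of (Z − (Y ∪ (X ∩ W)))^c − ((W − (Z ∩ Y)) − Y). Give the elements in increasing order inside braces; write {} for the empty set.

{2, 3, 8, 9}

X ∩ W = {5, 9}
Y ∪ (X ∩ W) = {2, 5, 8, 9}
Z − (Y ∪ (X ∩ W)) = {1, 4, 6, 7}
(Z − (Y ∪ (X ∩ W)))^c = {2, 3, 5, 8, 9}
Z ∩ Y = {2, 8}
W − (Z ∩ Y) = {1, 5, 6, 9}
(W − (Z ∩ Y)) − Y = {1, 5, 6}
(Z − (Y ∪ (X ∩ W)))^c − ((W − (Z ∩ Y)) − Y) = {2, 3, 8, 9}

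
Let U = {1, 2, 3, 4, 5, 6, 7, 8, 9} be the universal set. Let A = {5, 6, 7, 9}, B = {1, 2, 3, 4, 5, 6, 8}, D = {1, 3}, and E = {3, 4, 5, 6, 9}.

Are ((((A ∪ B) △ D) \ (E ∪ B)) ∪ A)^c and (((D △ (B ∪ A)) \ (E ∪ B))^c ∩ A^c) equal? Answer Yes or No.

A ∪ B = {1, 2, 3, 4, 5, 6, 7, 8, 9}
(A ∪ B) △ D = {2, 4, 5, 6, 7, 8, 9}
E ∪ B = {1, 2, 3, 4, 5, 6, 8, 9}
((A ∪ B) △ D) \ (E ∪ B) = {7}
(((A ∪ B) △ D) \ (E ∪ B)) ∪ A = {5, 6, 7, 9}
((((A ∪ B) △ D) \ (E ∪ B)) ∪ A)^c = {1, 2, 3, 4, 8}
B ∪ A = {1, 2, 3, 4, 5, 6, 7, 8, 9}
D △ (B ∪ A) = {2, 4, 5, 6, 7, 8, 9}
(D △ (B ∪ A)) \ (E ∪ B) = {7}
((D △ (B ∪ A)) \ (E ∪ B))^c = {1, 2, 3, 4, 5, 6, 8, 9}
A^c = {1, 2, 3, 4, 8}
((D △ (B ∪ A)) \ (E ∪ B))^c ∩ A^c = {1, 2, 3, 4, 8}
Both equal {1, 2, 3, 4, 8}, so ((((A ∪ B) △ D) \ (E ∪ B)) ∪ A)^c = ((D △ (B ∪ A)) \ (E ∪ B))^c ∩ A^c.

Yes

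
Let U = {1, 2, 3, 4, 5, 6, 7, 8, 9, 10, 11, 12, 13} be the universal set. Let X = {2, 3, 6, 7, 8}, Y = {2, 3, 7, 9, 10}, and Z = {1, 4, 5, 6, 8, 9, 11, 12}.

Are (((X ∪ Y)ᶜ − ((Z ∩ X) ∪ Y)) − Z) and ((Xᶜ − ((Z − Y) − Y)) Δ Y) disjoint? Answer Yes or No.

No

X ∪ Y = {2, 3, 6, 7, 8, 9, 10}
(X ∪ Y)ᶜ = {1, 4, 5, 11, 12, 13}
Z ∩ X = {6, 8}
(Z ∩ X) ∪ Y = {2, 3, 6, 7, 8, 9, 10}
(X ∪ Y)ᶜ − ((Z ∩ X) ∪ Y) = {1, 4, 5, 11, 12, 13}
((X ∪ Y)ᶜ − ((Z ∩ X) ∪ Y)) − Z = {13}
Xᶜ = {1, 4, 5, 9, 10, 11, 12, 13}
Z − Y = {1, 4, 5, 6, 8, 11, 12}
(Z − Y) − Y = {1, 4, 5, 6, 8, 11, 12}
Xᶜ − ((Z − Y) − Y) = {9, 10, 13}
(Xᶜ − ((Z − Y) − Y)) Δ Y = {2, 3, 7, 13}
13 lies in both, so they are not disjoint.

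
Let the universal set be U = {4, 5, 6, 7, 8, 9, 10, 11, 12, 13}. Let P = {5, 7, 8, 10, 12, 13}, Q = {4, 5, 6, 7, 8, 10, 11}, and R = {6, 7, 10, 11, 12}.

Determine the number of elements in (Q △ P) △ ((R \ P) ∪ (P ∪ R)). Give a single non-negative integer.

5

Q △ P = {4, 6, 11, 12, 13}
R \ P = {6, 11}
P ∪ R = {5, 6, 7, 8, 10, 11, 12, 13}
(R \ P) ∪ (P ∪ R) = {5, 6, 7, 8, 10, 11, 12, 13}
(Q △ P) △ ((R \ P) ∪ (P ∪ R)) = {4, 5, 7, 8, 10}
|(Q △ P) △ ((R \ P) ∪ (P ∪ R))| = 5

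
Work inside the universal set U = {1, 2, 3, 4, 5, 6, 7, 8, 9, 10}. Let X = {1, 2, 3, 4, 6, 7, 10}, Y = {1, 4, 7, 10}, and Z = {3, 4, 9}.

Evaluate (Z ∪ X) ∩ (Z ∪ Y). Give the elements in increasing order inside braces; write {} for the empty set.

Z ∪ X = {1, 2, 3, 4, 6, 7, 9, 10}
Z ∪ Y = {1, 3, 4, 7, 9, 10}
(Z ∪ X) ∩ (Z ∪ Y) = {1, 3, 4, 7, 9, 10}

{1, 3, 4, 7, 9, 10}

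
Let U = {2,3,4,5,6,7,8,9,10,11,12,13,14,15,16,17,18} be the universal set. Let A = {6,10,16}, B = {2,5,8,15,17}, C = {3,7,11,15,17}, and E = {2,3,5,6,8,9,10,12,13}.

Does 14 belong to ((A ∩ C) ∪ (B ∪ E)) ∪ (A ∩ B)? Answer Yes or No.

14 ∉ A and 14 ∉ C, so 14 ∉ A ∩ C
14 ∉ B and 14 ∉ E, so 14 ∉ B ∪ E
14 ∉ (A ∩ C) and 14 ∉ (B ∪ E), so 14 ∉ (A ∩ C) ∪ (B ∪ E)
14 ∉ A and 14 ∉ B, so 14 ∉ A ∩ B
14 ∉ ((A ∩ C) ∪ (B ∪ E)) and 14 ∉ (A ∩ B), so 14 ∉ ((A ∩ C) ∪ (B ∪ E)) ∪ (A ∩ B)

No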